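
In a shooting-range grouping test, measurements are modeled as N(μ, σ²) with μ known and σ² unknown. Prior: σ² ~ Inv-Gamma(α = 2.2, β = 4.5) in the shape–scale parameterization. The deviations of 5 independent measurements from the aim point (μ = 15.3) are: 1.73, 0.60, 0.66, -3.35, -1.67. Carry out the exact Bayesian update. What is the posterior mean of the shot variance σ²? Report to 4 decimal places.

With known mean μ and an Inverse-Gamma(α, β) prior on σ², the Normal likelihood is conjugate: posterior is Inv-Gamma(α + n/2, β + Σ(xᵢ−μ)²/2).
Σ(xᵢ−μ)² = (1.73)² + (0.60)² + (0.66)² + (-3.35)² + (-1.67)² = 17.7999.
Posterior: Inv-Gamma(2.2 + 5/2, 4.5 + 17.7999/2) = Inv-Gamma(4.70, 13.39995).
E[σ²|data] = β/(α−1) = 13.39995/3.70 = 3.6216.

3.6216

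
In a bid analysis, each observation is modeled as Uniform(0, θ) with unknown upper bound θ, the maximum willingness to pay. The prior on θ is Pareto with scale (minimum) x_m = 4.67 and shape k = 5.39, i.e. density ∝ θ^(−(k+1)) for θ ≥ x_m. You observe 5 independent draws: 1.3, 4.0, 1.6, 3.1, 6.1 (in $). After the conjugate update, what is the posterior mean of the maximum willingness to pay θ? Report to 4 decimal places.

6.7496

A Pareto(scale x_m, shape k) prior on the upper bound θ of Uniform(0, θ) is conjugate: posterior is Pareto(max(x_m, max xᵢ), k + n).
Sample maximum = 6.1; prior scale x_m = 4.67 → posterior scale = max = 6.10.
Posterior shape = 5.39 + 5 = 10.39.
E[θ|data] = k·x_m/(k−1) = 10.39·6.10/9.39 = 6.7496.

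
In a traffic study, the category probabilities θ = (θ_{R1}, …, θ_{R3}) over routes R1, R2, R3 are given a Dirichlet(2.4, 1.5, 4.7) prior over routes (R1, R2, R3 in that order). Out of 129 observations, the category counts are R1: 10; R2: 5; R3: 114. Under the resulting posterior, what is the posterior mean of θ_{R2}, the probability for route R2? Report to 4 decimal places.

The Dirichlet prior is conjugate to the Multinomial likelihood: each posterior αⱼ = prior αⱼ + observed count nⱼ.
Posterior concentration: (12.4, 6.5, 118.7), total = 137.6.
E[θ_{R2}|data] = α_{R2}/Σα = 6.5/137.6 = 0.0472.

0.0472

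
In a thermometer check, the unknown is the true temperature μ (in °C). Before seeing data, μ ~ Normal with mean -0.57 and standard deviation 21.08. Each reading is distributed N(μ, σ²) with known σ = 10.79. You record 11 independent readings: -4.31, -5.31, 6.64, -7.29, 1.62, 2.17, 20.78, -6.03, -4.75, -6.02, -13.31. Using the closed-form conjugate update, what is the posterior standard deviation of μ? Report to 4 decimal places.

3.2152

For Normal data with known variance σ², a Normal(μ₀, σ₀²) prior on μ is conjugate. Posterior precision = 1/σ₀² + n/σ²; posterior mean is the precision-weighted average of μ₀ and x̄.
σ₀² = 21.08² = 444.3664, σ² = 10.79² = 116.4241; σ² + n·σ₀² = 116.4241 + 11·444.3664 = 5004.4545.
Posterior precision = 1/σ₀² + n/σ² = 1/444.3664 + 11/116.4241 = (σ² + n·σ₀²)/(σ₀²σ²) = 5004.4545/(444.3664·116.4241); posterior variance σₙ² = σ₀²σ²/(σ² + n·σ₀²) = 444.3664·116.4241/5004.4545 = 10.337782.
Posterior SD = √σₙ² = √(444.3664·116.4241/5004.4545) = 3.2152.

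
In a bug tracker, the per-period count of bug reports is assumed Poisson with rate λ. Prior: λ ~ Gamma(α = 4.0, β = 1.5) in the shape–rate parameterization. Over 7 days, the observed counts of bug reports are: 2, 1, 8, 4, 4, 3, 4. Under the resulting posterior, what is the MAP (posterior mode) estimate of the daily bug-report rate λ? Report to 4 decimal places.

With a Gamma(shape α, rate β) prior, the Poisson likelihood is conjugate: the posterior is Gamma(α + ΣXᵢ, β + n).
Sum of counts S = 26 over n = 7 days.
Posterior: Gamma(α+S, β+n) = Gamma(4.0+26, 1.5+7) = Gamma(30.0, 8.5).
Mode of Gamma(α,β) for α≥1 is (α−1)/β = 29.0/8.5 = 3.4118.

3.4118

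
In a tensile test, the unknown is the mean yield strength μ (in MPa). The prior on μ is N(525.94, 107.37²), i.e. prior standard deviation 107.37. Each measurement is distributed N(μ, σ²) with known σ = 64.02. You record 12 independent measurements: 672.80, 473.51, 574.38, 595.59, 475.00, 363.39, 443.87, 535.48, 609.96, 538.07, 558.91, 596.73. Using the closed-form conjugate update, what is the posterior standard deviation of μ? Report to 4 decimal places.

18.2132

For Normal data with known variance σ², a Normal(μ₀, σ₀²) prior on μ is conjugate. Posterior precision = 1/σ₀² + n/σ²; posterior mean is the precision-weighted average of μ₀ and x̄.
σ₀² = 107.37² = 11528.3169, σ² = 64.02² = 4098.5604; σ² + n·σ₀² = 4098.5604 + 12·11528.3169 = 142438.3632.
Posterior precision = 1/σ₀² + n/σ² = 1/11528.3169 + 12/4098.5604 = (σ² + n·σ₀²)/(σ₀²σ²) = 142438.3632/(11528.3169·4098.5604); posterior variance σₙ² = σ₀²σ²/(σ² + n·σ₀²) = 11528.3169·4098.5604/142438.3632 = 331.718942.
Posterior SD = √σₙ² = √(11528.3169·4098.5604/142438.3632) = 18.2132.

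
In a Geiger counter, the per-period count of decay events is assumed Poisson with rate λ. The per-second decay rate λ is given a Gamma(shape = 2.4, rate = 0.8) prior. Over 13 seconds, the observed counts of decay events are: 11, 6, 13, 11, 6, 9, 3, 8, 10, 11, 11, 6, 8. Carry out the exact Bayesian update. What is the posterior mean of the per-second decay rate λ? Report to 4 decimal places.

With a Gamma(shape α, rate β) prior, the Poisson likelihood is conjugate: the posterior is Gamma(α + ΣXᵢ, β + n).
Sum of counts S = 113 over n = 13 seconds.
Posterior: Gamma(α+S, β+n) = Gamma(2.4+113, 0.8+13) = Gamma(115.4, 13.8).
Posterior mean = α/β = 115.4/13.8 = 8.3623.

8.3623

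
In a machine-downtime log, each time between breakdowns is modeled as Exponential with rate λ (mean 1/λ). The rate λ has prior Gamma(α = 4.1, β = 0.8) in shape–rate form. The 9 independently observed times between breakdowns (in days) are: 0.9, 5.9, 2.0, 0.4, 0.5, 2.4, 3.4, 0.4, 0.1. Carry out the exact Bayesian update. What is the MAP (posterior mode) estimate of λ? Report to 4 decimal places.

With a Gamma(shape α, rate β) prior on the exponential rate λ, the posterior after n observations with total T = Σxᵢ is Gamma(α+n, β+T).
Sum of observations T = 16.0 days; n = 9.
Posterior: Gamma(4.1+9, 0.8+16.0) = Gamma(13.1, 16.8).
Mode = (α−1)/β = 0.7202.

0.7202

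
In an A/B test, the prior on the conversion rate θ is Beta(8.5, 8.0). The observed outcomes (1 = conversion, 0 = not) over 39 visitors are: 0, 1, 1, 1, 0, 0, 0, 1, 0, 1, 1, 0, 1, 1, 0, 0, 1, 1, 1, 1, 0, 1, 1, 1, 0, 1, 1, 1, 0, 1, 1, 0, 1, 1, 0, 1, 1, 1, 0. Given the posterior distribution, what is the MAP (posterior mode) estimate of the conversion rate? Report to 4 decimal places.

The Beta prior is conjugate to a Binomial/Bernoulli likelihood; the update adds successes to α and failures to β.
Posterior: Beta(α+k, β+n−k) = Beta(8.5+25, 8.0+14) = Beta(33.5, 22.0).
Mode of Beta(a,b) for a,b>1 is (a−1)/(a+b−2) = 32.5/53.5 = 0.6075.

0.6075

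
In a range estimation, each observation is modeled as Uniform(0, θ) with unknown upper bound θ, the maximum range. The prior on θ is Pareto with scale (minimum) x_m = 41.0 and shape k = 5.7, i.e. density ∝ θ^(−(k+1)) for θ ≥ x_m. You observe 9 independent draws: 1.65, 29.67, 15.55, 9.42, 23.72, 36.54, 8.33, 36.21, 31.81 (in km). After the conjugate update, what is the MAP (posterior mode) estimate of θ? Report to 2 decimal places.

41.00

A Pareto(scale x_m, shape k) prior on the upper bound θ of Uniform(0, θ) is conjugate: posterior is Pareto(max(x_m, max xᵢ), k + n).
Sample maximum = 36.54; prior scale x_m = 41.0 → posterior scale = max = 41.00.
Posterior shape = 5.7 + 9 = 14.7.
The Pareto density is decreasing on [x_m, ∞), so the mode is x_m = 41.00.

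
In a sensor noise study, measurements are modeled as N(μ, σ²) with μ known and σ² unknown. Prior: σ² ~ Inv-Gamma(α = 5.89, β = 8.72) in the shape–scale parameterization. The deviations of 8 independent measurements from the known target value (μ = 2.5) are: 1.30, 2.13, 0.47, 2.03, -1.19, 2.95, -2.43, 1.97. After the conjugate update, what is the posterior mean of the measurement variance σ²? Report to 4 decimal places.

With known mean μ and an Inverse-Gamma(α, β) prior on σ², the Normal likelihood is conjugate: posterior is Inv-Gamma(α + n/2, β + Σ(xᵢ−μ)²/2).
Σ(xᵢ−μ)² = (1.30)² + (2.13)² + (0.47)² + (2.03)² + (-1.19)² + (2.95)² + (-2.43)² + (1.97)² = 30.4731.
Posterior: Inv-Gamma(5.89 + 8/2, 8.72 + 30.4731/2) = Inv-Gamma(9.89, 23.95655).
E[σ²|data] = β/(α−1) = 23.95655/8.89 = 2.6948.

2.6948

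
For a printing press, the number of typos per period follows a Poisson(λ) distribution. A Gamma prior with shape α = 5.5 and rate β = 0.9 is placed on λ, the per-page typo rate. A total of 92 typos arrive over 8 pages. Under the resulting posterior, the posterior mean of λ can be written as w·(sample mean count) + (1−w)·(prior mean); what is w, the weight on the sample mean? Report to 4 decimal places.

0.8989

With a Gamma(shape α, rate β) prior, the Poisson likelihood is conjugate: the posterior is Gamma(α + ΣXᵢ, β + n).
Posterior mean = (α₀+S)/(β₀+n) = [n/(β₀+n)]·(S/n) + [β₀/(β₀+n)]·(α₀/β₀), so only n and β₀ enter the weight.
Weight on data w = n/(β₀+n) = 8/(0.9+8) = 8/8.9 = 0.8989.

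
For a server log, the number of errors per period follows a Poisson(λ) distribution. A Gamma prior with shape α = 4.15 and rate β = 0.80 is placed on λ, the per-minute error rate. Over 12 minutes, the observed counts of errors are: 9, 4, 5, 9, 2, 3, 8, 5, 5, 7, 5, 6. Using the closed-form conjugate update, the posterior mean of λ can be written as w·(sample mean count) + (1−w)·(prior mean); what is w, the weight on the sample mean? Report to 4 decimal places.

With a Gamma(shape α, rate β) prior, the Poisson likelihood is conjugate: the posterior is Gamma(α + ΣXᵢ, β + n).
Posterior mean = (α₀+S)/(β₀+n) = [n/(β₀+n)]·(S/n) + [β₀/(β₀+n)]·(α₀/β₀), so only n and β₀ enter the weight.
Weight on data w = n/(β₀+n) = 12/(0.80+12) = 12/12.80 = 0.9375.

0.9375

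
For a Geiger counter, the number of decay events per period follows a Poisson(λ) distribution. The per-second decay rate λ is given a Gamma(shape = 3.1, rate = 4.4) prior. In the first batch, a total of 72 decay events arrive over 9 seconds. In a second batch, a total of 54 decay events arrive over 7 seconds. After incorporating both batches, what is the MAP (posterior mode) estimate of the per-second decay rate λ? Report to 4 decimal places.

With a Gamma(shape α, rate β) prior, the Poisson likelihood is conjugate: the posterior is Gamma(α + ΣXᵢ, β + n).
After batch 1: Gamma(α+S, β+n) = Gamma(3.1+72, 4.4+9) = Gamma(75.1, 13.4).
After batch 2: Gamma(α+S, β+n) = Gamma(75.1+54, 13.4+7) = Gamma(129.1, 20.4).
Mode of Gamma(α,β) for α≥1 is (α−1)/β = 128.1/20.4 = 6.2794.

6.2794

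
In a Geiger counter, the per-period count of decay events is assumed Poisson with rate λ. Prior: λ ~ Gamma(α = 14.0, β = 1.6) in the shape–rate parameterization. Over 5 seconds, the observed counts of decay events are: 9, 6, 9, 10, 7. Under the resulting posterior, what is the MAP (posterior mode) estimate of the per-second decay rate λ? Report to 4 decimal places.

8.1818

With a Gamma(shape α, rate β) prior, the Poisson likelihood is conjugate: the posterior is Gamma(α + ΣXᵢ, β + n).
Sum of counts S = 41 over n = 5 seconds.
Posterior: Gamma(α+S, β+n) = Gamma(14.0+41, 1.6+5) = Gamma(55.0, 6.6).
Mode of Gamma(α,β) for α≥1 is (α−1)/β = 54.0/6.6 = 8.1818.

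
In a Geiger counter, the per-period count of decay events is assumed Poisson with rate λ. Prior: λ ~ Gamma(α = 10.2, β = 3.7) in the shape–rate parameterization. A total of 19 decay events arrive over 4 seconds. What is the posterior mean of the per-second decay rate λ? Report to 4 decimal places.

With a Gamma(shape α, rate β) prior, the Poisson likelihood is conjugate: the posterior is Gamma(α + ΣXᵢ, β + n).
Posterior: Gamma(α+S, β+n) = Gamma(10.2+19, 3.7+4) = Gamma(29.2, 7.7).
Posterior mean = α/β = 29.2/7.7 = 3.7922.

3.7922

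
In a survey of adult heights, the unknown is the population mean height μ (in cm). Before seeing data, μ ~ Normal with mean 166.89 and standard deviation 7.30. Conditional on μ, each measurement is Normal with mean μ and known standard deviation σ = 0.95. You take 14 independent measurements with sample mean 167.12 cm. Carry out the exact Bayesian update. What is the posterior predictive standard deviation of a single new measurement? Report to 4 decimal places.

0.9833

For Normal data with known variance σ², a Normal(μ₀, σ₀²) prior on μ is conjugate. Posterior precision = 1/σ₀² + n/σ²; posterior mean is the precision-weighted average of μ₀ and x̄.
σ₀² = 7.30² = 53.29, σ² = 0.95² = 0.9025; σ² + n·σ₀² = 0.9025 + 14·53.29 = 746.9625.
Posterior precision = 1/σ₀² + n/σ² = 1/53.29 + 14/0.9025 = (σ² + n·σ₀²)/(σ₀²σ²) = 746.9625/(53.29·0.9025); posterior variance σₙ² = σ₀²σ²/(σ² + n·σ₀²) = 53.29·0.9025/746.9625 = 0.064386.
Predictive variance for one new observation = σₙ² + σ² = 53.29·0.9025/746.9625 + 0.9025 = σ²·(σ₀² + 746.9625)/746.9625 = 0.9025·800.2525/746.9625 = 0.966886; SD = √(0.9025·800.2525/746.9625) = 0.9833.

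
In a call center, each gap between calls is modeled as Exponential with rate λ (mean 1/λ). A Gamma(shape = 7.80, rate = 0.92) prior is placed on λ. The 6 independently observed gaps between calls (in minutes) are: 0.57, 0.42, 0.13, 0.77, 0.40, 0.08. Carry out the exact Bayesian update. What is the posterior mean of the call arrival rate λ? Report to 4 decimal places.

4.1945

With a Gamma(shape α, rate β) prior on the exponential rate λ, the posterior after n observations with total T = Σxᵢ is Gamma(α+n, β+T).
Sum of observations T = 2.37 minutes; n = 6.
Posterior: Gamma(7.80+6, 0.92+2.37) = Gamma(13.80, 3.29).
Posterior mean of λ = α/β = 13.80/3.29 = 4.1945.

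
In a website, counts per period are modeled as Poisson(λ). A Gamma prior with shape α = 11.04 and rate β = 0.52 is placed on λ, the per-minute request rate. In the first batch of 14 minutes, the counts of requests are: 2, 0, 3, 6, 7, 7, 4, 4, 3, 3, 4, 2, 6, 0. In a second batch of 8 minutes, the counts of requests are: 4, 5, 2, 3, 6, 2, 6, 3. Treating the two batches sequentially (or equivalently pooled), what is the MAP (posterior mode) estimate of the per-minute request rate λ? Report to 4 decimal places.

With a Gamma(shape α, rate β) prior, the Poisson likelihood is conjugate: the posterior is Gamma(α + ΣXᵢ, β + n).
Batch 1: sum of counts S = 51 over n = 14 minutes.
After batch 1: Gamma(α+S, β+n) = Gamma(11.04+51, 0.52+14) = Gamma(62.04, 14.52).
Batch 2: sum of counts S = 31 over n = 8 minutes.
After batch 2: Gamma(α+S, β+n) = Gamma(62.04+31, 14.52+8) = Gamma(93.04, 22.52).
Mode of Gamma(α,β) for α≥1 is (α−1)/β = 92.04/22.52 = 4.0870.

4.0870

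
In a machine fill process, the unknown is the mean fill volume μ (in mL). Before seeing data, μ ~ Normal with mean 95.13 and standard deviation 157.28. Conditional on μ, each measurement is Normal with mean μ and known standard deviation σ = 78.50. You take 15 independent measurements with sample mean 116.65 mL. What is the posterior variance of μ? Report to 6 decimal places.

For Normal data with known variance σ², a Normal(μ₀, σ₀²) prior on μ is conjugate. Posterior precision = 1/σ₀² + n/σ²; posterior mean is the precision-weighted average of μ₀ and x̄.
σ₀² = 157.28² = 24736.9984, σ² = 78.50² = 6162.25; σ² + n·σ₀² = 6162.25 + 15·24736.9984 = 377217.226.
Posterior precision = 1/σ₀² + n/σ² = 1/24736.9984 + 15/6162.25 = (σ² + n·σ₀²)/(σ₀²σ²) = 377217.226/(24736.9984·6162.25); posterior variance σₙ² = σ₀²σ²/(σ² + n·σ₀²) = 24736.9984·6162.25/377217.226 = 404.105534.

404.105534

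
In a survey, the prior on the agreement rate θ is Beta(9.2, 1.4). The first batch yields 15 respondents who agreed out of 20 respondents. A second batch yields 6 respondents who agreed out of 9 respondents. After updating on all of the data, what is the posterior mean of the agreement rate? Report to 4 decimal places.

0.7626

The Beta prior is conjugate to a Binomial/Bernoulli likelihood; the update adds successes to α and failures to β.
After batch 1: Beta(9.2+15, 1.4+5) = Beta(24.2, 6.4).
After batch 2: Beta(24.2+6, 6.4+3) = Beta(30.2, 9.4).
Posterior mean = α/(α+β) = 30.2/39.6 = 0.7626.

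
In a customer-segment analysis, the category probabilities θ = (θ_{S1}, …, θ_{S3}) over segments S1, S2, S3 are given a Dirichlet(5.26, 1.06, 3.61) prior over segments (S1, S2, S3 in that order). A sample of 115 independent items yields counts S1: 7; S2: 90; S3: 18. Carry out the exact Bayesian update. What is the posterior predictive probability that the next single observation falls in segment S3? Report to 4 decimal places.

The Dirichlet prior is conjugate to the Multinomial likelihood: each posterior αⱼ = prior αⱼ + observed count nⱼ.
Posterior concentration: (12.26, 91.06, 21.61), total = 124.93.
P(next = S3 | data) = α_{S3}/Σα = 0.1730.

0.1730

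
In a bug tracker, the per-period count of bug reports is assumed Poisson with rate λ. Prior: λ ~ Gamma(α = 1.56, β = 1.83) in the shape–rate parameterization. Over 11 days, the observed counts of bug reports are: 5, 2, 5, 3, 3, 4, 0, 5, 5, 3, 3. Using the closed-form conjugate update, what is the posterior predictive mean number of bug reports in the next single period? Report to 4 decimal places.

3.0834

With a Gamma(shape α, rate β) prior, the Poisson likelihood is conjugate: the posterior is Gamma(α + ΣXᵢ, β + n).
Sum of counts S = 38 over n = 11 days.
Posterior: Gamma(α+S, β+n) = Gamma(1.56+38, 1.83+11) = Gamma(39.56, 12.83).
The predictive distribution for one future period is NegBinom with mean α/β = 3.0834.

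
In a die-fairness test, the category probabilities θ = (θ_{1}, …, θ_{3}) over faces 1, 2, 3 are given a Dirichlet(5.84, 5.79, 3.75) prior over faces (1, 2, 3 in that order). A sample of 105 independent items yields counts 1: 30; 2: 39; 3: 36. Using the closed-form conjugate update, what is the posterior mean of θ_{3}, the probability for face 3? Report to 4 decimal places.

The Dirichlet prior is conjugate to the Multinomial likelihood: each posterior αⱼ = prior αⱼ + observed count nⱼ.
Posterior concentration: (35.84, 44.79, 39.75), total = 120.38.
E[θ_{3}|data] = α_{3}/Σα = 39.75/120.38 = 0.3302.

0.3302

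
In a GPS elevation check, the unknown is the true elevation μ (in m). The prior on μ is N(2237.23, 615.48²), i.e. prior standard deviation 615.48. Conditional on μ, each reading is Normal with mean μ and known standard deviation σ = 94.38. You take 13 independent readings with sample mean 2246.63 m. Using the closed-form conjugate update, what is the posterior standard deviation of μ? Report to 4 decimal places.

26.1527

For Normal data with known variance σ², a Normal(μ₀, σ₀²) prior on μ is conjugate. Posterior precision = 1/σ₀² + n/σ²; posterior mean is the precision-weighted average of μ₀ and x̄.
σ₀² = 615.48² = 378815.6304, σ² = 94.38² = 8907.5844; σ² + n·σ₀² = 8907.5844 + 13·378815.6304 = 4933510.7796.
Posterior precision = 1/σ₀² + n/σ² = 1/378815.6304 + 13/8907.5844 = (σ² + n·σ₀²)/(σ₀²σ²) = 4933510.7796/(378815.6304·8907.5844); posterior variance σₙ² = σ₀²σ²/(σ² + n·σ₀²) = 378815.6304·8907.5844/4933510.7796 = 683.961655.
Posterior SD = √σₙ² = √(378815.6304·8907.5844/4933510.7796) = 26.1527.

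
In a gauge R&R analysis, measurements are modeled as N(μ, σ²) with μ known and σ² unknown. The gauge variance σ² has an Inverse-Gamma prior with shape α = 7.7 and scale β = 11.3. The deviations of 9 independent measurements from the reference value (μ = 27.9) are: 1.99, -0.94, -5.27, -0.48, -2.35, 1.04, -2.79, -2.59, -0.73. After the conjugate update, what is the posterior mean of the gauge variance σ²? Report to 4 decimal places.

3.4409

With known mean μ and an Inverse-Gamma(α, β) prior on σ², the Normal likelihood is conjugate: posterior is Inv-Gamma(α + n/2, β + Σ(xᵢ−μ)²/2).
Σ(xᵢ−μ)² = (1.99)² + (-0.94)² + (-5.27)² + (-0.48)² + (-2.35)² + (1.04)² + (-2.79)² + (-2.59)² + (-0.73)² = 54.4762.
Posterior: Inv-Gamma(7.7 + 9/2, 11.3 + 54.4762/2) = Inv-Gamma(12.20, 38.53810).
E[σ²|data] = β/(α−1) = 38.53810/11.20 = 3.4409.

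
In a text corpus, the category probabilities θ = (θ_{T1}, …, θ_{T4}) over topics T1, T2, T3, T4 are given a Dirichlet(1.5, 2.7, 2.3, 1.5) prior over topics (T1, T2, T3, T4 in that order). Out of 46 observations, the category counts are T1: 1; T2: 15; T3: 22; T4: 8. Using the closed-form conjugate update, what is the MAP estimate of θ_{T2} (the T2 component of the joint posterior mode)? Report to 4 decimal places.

0.3340

The Dirichlet prior is conjugate to the Multinomial likelihood: each posterior αⱼ = prior αⱼ + observed count nⱼ.
Posterior concentration: (2.5, 17.7, 24.3, 9.5), total = 54.0.
Joint mode component: (α_{T2}−1)/(Σα−K) = 16.7/50.0 = 0.3340.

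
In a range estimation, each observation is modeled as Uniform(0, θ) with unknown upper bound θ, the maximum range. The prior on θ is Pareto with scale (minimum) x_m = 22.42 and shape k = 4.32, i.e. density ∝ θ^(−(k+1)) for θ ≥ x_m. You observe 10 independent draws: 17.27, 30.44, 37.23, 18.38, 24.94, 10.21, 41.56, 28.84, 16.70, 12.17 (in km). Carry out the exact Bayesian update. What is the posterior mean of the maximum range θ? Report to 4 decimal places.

A Pareto(scale x_m, shape k) prior on the upper bound θ of Uniform(0, θ) is conjugate: posterior is Pareto(max(x_m, max xᵢ), k + n).
Sample maximum = 41.56; prior scale x_m = 22.42 → posterior scale = max = 41.56.
Posterior shape = 4.32 + 10 = 14.32.
E[θ|data] = k·x_m/(k−1) = 14.32·41.56/13.32 = 44.6801.

44.6801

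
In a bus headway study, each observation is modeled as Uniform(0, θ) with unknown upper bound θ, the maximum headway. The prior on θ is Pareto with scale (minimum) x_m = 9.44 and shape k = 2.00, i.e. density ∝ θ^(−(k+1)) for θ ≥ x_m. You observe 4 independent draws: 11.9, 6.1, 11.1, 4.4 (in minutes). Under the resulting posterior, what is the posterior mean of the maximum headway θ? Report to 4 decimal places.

14.2800

A Pareto(scale x_m, shape k) prior on the upper bound θ of Uniform(0, θ) is conjugate: posterior is Pareto(max(x_m, max xᵢ), k + n).
Sample maximum = 11.9; prior scale x_m = 9.44 → posterior scale = max = 11.90.
Posterior shape = 2.00 + 4 = 6.00.
E[θ|data] = k·x_m/(k−1) = 6.00·11.90/5.00 = 14.2800.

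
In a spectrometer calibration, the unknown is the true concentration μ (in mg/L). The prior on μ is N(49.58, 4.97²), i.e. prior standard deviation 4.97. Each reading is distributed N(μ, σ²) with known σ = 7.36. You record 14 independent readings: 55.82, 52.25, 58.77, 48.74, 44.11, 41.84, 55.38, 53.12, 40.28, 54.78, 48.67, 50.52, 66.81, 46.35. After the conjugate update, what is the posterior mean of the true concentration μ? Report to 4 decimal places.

For Normal data with known variance σ², a Normal(μ₀, σ₀²) prior on μ is conjugate. Posterior precision = 1/σ₀² + n/σ²; posterior mean is the precision-weighted average of μ₀ and x̄.
Σxᵢ = 55.82 + 52.25 + 58.77 + 48.74 + 44.11 + 41.84 + 55.38 + 53.12 + 40.28 + 54.78 + 48.67 + 50.52 + 66.81 + 46.35 = 717.44, so n·x̄ = 717.44.
σ₀² = 4.97² = 24.7009, σ² = 7.36² = 54.1696; σ² + n·σ₀² = 54.1696 + 14·24.7009 = 399.9822.
Posterior mean = (μ₀/σ₀² + n·x̄/σ²)/(1/σ₀² + n/σ²) = (σ²·μ₀ + σ₀²·n·x̄)/(σ² + n·σ₀²) = (54.1696·49.58 + 24.7009·717.44)/399.9822 = 20407.142464/399.9822 = 51.0201.

51.0201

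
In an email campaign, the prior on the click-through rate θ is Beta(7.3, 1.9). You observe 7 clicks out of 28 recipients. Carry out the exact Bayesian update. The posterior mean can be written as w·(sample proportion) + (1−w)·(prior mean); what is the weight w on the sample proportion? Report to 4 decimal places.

0.7527

The Beta prior is conjugate to a Binomial/Bernoulli likelihood; the update adds successes to α and failures to β.
Posterior mean = (α₀+k)/(α₀+β₀+n) = [n/(α₀+β₀+n)]·(k/n) + [(α₀+β₀)/(α₀+β₀+n)]·α₀/(α₀+β₀), so only n and the prior enter the weight.
The weight on the data is w = n/(α₀+β₀+n) = 28/(7.3+1.9+28) = 28/37.2 = 0.7527.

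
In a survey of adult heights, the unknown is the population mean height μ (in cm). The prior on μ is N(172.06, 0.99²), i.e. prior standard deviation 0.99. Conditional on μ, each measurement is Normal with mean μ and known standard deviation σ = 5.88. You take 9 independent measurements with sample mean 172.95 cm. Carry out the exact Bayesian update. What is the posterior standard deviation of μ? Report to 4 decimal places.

0.8837

For Normal data with known variance σ², a Normal(μ₀, σ₀²) prior on μ is conjugate. Posterior precision = 1/σ₀² + n/σ²; posterior mean is the precision-weighted average of μ₀ and x̄.
σ₀² = 0.99² = 0.9801, σ² = 5.88² = 34.5744; σ² + n·σ₀² = 34.5744 + 9·0.9801 = 43.3953.
Posterior precision = 1/σ₀² + n/σ² = 1/0.9801 + 9/34.5744 = (σ² + n·σ₀²)/(σ₀²σ²) = 43.3953/(0.9801·34.5744); posterior variance σₙ² = σ₀²σ²/(σ² + n·σ₀²) = 0.9801·34.5744/43.3953 = 0.780876.
Posterior SD = √σₙ² = √(0.9801·34.5744/43.3953) = 0.8837.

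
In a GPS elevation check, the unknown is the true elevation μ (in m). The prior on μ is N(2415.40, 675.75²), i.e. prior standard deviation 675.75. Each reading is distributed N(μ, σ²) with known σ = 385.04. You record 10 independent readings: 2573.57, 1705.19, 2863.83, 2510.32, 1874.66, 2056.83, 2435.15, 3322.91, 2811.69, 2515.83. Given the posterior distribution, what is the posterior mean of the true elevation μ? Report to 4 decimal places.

For Normal data with known variance σ², a Normal(μ₀, σ₀²) prior on μ is conjugate. Posterior precision = 1/σ₀² + n/σ²; posterior mean is the precision-weighted average of μ₀ and x̄.
Σxᵢ = 2573.57 + 1705.19 + 2863.83 + 2510.32 + 1874.66 + 2056.83 + 2435.15 + 3322.91 + 2811.69 + 2515.83 = 24669.98, so n·x̄ = 24669.98.
σ₀² = 675.75² = 456638.0625, σ² = 385.04² = 148255.8016; σ² + n·σ₀² = 148255.8016 + 10·456638.0625 = 4714636.4266.
Posterior mean = (μ₀/σ₀² + n·x̄/σ²)/(1/σ₀² + n/σ²) = (σ²·μ₀ + σ₀²·n·x̄)/(σ² + n·σ₀²) = (148255.8016·2415.40 + 456638.0625·24669.98)/4714636.4266 = 11623348932.29839/4714636.4266 = 2465.3755.

2465.3755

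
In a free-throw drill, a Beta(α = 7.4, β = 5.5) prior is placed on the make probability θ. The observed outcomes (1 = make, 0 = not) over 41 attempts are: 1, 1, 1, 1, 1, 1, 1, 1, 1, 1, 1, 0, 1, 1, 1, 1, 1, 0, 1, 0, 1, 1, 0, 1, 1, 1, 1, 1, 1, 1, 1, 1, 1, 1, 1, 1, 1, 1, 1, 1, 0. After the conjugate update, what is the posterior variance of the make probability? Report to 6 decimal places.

The Beta prior is conjugate to a Binomial/Bernoulli likelihood; the update adds successes to α and failures to β.
Posterior: Beta(α+k, β+n−k) = Beta(7.4+36, 5.5+5) = Beta(43.4, 10.5).
Var = αβ/((α+β)²(α+β+1)) = 43.4·10.5/(53.9²·54.9) = 0.002857.

0.002857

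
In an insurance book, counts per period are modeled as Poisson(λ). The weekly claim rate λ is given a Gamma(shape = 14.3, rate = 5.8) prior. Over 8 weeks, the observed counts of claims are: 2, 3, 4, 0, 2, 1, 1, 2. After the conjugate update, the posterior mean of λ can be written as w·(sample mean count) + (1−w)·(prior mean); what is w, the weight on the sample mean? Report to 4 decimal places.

0.5797

With a Gamma(shape α, rate β) prior, the Poisson likelihood is conjugate: the posterior is Gamma(α + ΣXᵢ, β + n).
Posterior mean = (α₀+S)/(β₀+n) = [n/(β₀+n)]·(S/n) + [β₀/(β₀+n)]·(α₀/β₀), so only n and β₀ enter the weight.
Weight on data w = n/(β₀+n) = 8/(5.8+8) = 8/13.8 = 0.5797.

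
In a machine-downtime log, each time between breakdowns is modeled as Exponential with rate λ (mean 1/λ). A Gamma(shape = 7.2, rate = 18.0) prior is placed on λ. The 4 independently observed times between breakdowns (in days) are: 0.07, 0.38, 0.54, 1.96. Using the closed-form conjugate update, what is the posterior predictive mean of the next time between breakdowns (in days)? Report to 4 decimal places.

With a Gamma(shape α, rate β) prior on the exponential rate λ, the posterior after n observations with total T = Σxᵢ is Gamma(α+n, β+T).
Sum of observations T = 2.95 days; n = 4.
Posterior: Gamma(7.2+4, 18.0+2.95) = Gamma(11.2, 20.95).
The predictive distribution for the next observation is Lomax; its mean is β/(α−1) = 20.95/10.2 = 2.0539.

2.0539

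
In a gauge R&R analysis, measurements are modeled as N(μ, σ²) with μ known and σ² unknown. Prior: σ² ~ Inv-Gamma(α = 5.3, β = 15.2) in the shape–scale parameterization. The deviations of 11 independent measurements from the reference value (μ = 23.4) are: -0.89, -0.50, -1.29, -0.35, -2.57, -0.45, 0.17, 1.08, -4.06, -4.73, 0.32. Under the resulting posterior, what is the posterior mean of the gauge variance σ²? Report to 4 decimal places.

With known mean μ and an Inverse-Gamma(α, β) prior on σ², the Normal likelihood is conjugate: posterior is Inv-Gamma(α + n/2, β + Σ(xᵢ−μ)²/2).
Σ(xᵢ−μ)² = (-0.89)² + (-0.50)² + (-1.29)² + (-0.35)² + (-2.57)² + (-0.45)² + (0.17)² + (1.08)² + (-4.06)² + (-4.73)² + (0.32)² = 49.7903.
Posterior: Inv-Gamma(5.3 + 11/2, 15.2 + 49.7903/2) = Inv-Gamma(10.80, 40.09515).
E[σ²|data] = β/(α−1) = 40.09515/9.80 = 4.0913.

4.0913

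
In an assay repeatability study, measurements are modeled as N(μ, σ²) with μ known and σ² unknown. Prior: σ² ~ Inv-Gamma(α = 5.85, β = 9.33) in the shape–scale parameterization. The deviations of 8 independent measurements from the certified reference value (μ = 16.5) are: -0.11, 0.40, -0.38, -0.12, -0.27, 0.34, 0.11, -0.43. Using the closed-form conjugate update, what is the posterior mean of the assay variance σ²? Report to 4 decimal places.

With known mean μ and an Inverse-Gamma(α, β) prior on σ², the Normal likelihood is conjugate: posterior is Inv-Gamma(α + n/2, β + Σ(xᵢ−μ)²/2).
Σ(xᵢ−μ)² = (-0.11)² + (0.40)² + (-0.38)² + (-0.12)² + (-0.27)² + (0.34)² + (0.11)² + (-0.43)² = 0.7164.
Posterior: Inv-Gamma(5.85 + 8/2, 9.33 + 0.7164/2) = Inv-Gamma(9.85, 9.68820).
E[σ²|data] = β/(α−1) = 9.68820/8.85 = 1.0947.

1.0947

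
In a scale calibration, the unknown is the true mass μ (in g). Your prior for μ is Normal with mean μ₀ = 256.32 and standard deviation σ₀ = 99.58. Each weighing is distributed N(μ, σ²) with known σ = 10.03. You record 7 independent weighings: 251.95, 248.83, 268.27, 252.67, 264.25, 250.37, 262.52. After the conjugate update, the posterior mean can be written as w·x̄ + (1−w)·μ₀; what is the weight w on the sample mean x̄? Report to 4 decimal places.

For Normal data with known variance σ², a Normal(μ₀, σ₀²) prior on μ is conjugate. Posterior precision = 1/σ₀² + n/σ²; posterior mean is the precision-weighted average of μ₀ and x̄.
σ₀² = 99.58² = 9916.1764, σ² = 10.03² = 100.6009. Prior precision 1/σ₀² = 1/9916.1764; data precision n/σ² = 7/100.6009.
w = (n/σ²)/(1/σ₀² + n/σ²) = n·σ₀²/(σ² + n·σ₀²) = 7·9916.1764/(100.6009 + 7·9916.1764) = 69413.2348/69513.8357 = 0.9986.

0.9986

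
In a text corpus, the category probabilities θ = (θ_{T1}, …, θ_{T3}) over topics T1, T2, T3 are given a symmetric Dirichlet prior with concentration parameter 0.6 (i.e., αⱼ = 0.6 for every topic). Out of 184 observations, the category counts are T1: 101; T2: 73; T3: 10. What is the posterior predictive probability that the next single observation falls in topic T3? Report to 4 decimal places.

The Dirichlet prior is conjugate to the Multinomial likelihood: each posterior αⱼ = prior αⱼ + observed count nⱼ.
Posterior concentration: (101.6, 73.6, 10.6), total = 185.8.
P(next = T3 | data) = α_{T3}/Σα = 0.0571.

0.0571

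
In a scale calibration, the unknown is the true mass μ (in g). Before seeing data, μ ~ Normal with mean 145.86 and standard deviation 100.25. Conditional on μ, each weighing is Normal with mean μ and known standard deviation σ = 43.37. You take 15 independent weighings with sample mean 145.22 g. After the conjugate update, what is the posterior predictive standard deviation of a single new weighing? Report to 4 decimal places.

44.7751

For Normal data with known variance σ², a Normal(μ₀, σ₀²) prior on μ is conjugate. Posterior precision = 1/σ₀² + n/σ²; posterior mean is the precision-weighted average of μ₀ and x̄.
σ₀² = 100.25² = 10050.0625, σ² = 43.37² = 1880.9569; σ² + n·σ₀² = 1880.9569 + 15·10050.0625 = 152631.8944.
Posterior precision = 1/σ₀² + n/σ² = 1/10050.0625 + 15/1880.9569 = (σ² + n·σ₀²)/(σ₀²σ²) = 152631.8944/(10050.0625·1880.9569); posterior variance σₙ² = σ₀²σ²/(σ² + n·σ₀²) = 10050.0625·1880.9569/152631.8944 = 123.851797.
Predictive variance for one new observation = σₙ² + σ² = 10050.0625·1880.9569/152631.8944 + 1880.9569 = σ²·(σ₀² + 152631.8944)/152631.8944 = 1880.9569·162681.9569/152631.8944 = 2004.808697; SD = √(1880.9569·162681.9569/152631.8944) = 44.7751.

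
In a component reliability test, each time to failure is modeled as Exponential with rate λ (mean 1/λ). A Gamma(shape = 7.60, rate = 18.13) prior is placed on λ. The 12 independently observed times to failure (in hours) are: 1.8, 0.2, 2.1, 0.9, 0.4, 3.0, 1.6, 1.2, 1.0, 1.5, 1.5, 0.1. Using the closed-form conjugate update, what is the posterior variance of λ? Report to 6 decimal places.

0.017538

With a Gamma(shape α, rate β) prior on the exponential rate λ, the posterior after n observations with total T = Σxᵢ is Gamma(α+n, β+T).
Sum of observations T = 15.3 hours; n = 12.
Posterior: Gamma(7.60+12, 18.13+15.3) = Gamma(19.60, 33.43).
Var = α/β² = 0.017538.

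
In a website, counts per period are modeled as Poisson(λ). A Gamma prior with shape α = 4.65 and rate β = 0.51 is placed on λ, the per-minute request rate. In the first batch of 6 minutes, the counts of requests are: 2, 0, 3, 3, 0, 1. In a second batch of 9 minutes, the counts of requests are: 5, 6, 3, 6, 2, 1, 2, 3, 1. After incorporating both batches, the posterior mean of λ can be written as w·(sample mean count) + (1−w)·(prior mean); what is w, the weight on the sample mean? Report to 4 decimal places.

With a Gamma(shape α, rate β) prior, the Poisson likelihood is conjugate: the posterior is Gamma(α + ΣXᵢ, β + n).
Total number of minutes: n = 6 + 9 = 15.
Posterior mean = (α₀+S)/(β₀+n) = [n/(β₀+n)]·(S/n) + [β₀/(β₀+n)]·(α₀/β₀), so only n and β₀ enter the weight.
Weight on data w = n/(β₀+n) = 15/(0.51+15) = 15/15.51 = 0.9671.

0.9671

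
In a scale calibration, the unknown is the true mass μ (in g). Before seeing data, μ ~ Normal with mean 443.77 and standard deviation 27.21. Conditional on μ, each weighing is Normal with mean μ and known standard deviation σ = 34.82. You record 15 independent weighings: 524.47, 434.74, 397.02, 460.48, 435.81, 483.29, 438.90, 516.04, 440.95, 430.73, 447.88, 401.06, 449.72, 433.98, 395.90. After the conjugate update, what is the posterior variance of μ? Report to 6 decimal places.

For Normal data with known variance σ², a Normal(μ₀, σ₀²) prior on μ is conjugate. Posterior precision = 1/σ₀² + n/σ²; posterior mean is the precision-weighted average of μ₀ and x̄.
σ₀² = 27.21² = 740.3841, σ² = 34.82² = 1212.4324; σ² + n·σ₀² = 1212.4324 + 15·740.3841 = 12318.1939.
Posterior precision = 1/σ₀² + n/σ² = 1/740.3841 + 15/1212.4324 = (σ² + n·σ₀²)/(σ₀²σ²) = 12318.1939/(740.3841·1212.4324); posterior variance σₙ² = σ₀²σ²/(σ² + n·σ₀²) = 740.3841·1212.4324/12318.1939 = 72.873156.

72.873156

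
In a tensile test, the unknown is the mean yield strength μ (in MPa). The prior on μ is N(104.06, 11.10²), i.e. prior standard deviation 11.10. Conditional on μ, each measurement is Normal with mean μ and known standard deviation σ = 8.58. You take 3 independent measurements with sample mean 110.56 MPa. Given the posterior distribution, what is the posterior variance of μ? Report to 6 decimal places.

20.463283

For Normal data with known variance σ², a Normal(μ₀, σ₀²) prior on μ is conjugate. Posterior precision = 1/σ₀² + n/σ²; posterior mean is the precision-weighted average of μ₀ and x̄.
σ₀² = 11.10² = 123.21, σ² = 8.58² = 73.6164; σ² + n·σ₀² = 73.6164 + 3·123.21 = 443.2464.
Posterior precision = 1/σ₀² + n/σ² = 1/123.21 + 3/73.6164 = (σ² + n·σ₀²)/(σ₀²σ²) = 443.2464/(123.21·73.6164); posterior variance σₙ² = σ₀²σ²/(σ² + n·σ₀²) = 123.21·73.6164/443.2464 = 20.463283.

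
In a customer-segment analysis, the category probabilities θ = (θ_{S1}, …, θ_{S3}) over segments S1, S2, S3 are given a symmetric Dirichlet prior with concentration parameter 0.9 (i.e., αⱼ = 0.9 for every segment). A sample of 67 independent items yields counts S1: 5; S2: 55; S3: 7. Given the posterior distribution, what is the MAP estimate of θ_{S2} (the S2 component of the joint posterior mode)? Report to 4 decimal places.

The Dirichlet prior is conjugate to the Multinomial likelihood: each posterior αⱼ = prior αⱼ + observed count nⱼ.
Posterior concentration: (5.9, 55.9, 7.9), total = 69.7.
Joint mode component: (α_{S2}−1)/(Σα−K) = 54.9/66.7 = 0.8231.

0.8231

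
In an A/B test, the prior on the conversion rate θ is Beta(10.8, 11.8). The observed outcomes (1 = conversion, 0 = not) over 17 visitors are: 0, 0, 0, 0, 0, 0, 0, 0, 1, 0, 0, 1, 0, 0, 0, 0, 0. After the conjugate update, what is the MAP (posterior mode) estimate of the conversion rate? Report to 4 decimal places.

The Beta prior is conjugate to a Binomial/Bernoulli likelihood; the update adds successes to α and failures to β.
Posterior: Beta(α+k, β+n−k) = Beta(10.8+2, 11.8+15) = Beta(12.8, 26.8).
Mode of Beta(a,b) for a,b>1 is (a−1)/(a+b−2) = 11.8/37.6 = 0.3138.

0.3138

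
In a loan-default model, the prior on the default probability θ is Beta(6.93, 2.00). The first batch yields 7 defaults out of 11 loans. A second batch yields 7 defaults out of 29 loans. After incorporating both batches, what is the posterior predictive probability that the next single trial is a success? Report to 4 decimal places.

0.4278

The Beta prior is conjugate to a Binomial/Bernoulli likelihood; the update adds successes to α and failures to β.
After batch 1: Beta(6.93+7, 2.00+4) = Beta(13.93, 6.00).
After batch 2: Beta(13.93+7, 6.00+22) = Beta(20.93, 28.00).
For a single future Bernoulli trial, P(success | data) = α/(α+β) = 0.4278.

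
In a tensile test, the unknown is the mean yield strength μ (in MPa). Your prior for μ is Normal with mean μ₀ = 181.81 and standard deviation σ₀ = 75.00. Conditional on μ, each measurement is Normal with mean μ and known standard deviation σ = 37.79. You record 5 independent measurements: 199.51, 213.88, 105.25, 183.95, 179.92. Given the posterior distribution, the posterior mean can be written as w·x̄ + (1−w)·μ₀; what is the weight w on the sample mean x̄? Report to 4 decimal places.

For Normal data with known variance σ², a Normal(μ₀, σ₀²) prior on μ is conjugate. Posterior precision = 1/σ₀² + n/σ²; posterior mean is the precision-weighted average of μ₀ and x̄.
σ₀² = 75.00² = 5625, σ² = 37.79² = 1428.0841. Prior precision 1/σ₀² = 1/5625; data precision n/σ² = 5/1428.0841.
w = (n/σ²)/(1/σ₀² + n/σ²) = n·σ₀²/(σ² + n·σ₀²) = 5·5625/(1428.0841 + 5·5625) = 28125/29553.0841 = 0.9517.

0.9517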